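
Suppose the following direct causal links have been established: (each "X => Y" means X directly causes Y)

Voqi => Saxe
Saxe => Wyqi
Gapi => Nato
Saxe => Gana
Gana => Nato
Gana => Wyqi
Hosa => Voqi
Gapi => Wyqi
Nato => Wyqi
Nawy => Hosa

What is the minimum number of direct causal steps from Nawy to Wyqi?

Shortest chain: Nawy → Hosa → Voqi → Saxe → Wyqi.

4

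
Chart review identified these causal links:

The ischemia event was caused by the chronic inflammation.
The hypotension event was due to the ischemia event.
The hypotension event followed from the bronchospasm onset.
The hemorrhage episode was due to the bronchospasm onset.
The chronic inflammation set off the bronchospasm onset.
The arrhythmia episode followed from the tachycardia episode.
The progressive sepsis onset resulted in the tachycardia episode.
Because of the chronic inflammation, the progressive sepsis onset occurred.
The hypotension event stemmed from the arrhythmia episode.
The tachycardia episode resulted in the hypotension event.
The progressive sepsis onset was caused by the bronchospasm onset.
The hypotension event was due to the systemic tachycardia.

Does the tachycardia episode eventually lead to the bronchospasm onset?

No

The tachycardia episode leads to the arrhythmia episode, the hypotension event; the bronchospasm onset is not among them.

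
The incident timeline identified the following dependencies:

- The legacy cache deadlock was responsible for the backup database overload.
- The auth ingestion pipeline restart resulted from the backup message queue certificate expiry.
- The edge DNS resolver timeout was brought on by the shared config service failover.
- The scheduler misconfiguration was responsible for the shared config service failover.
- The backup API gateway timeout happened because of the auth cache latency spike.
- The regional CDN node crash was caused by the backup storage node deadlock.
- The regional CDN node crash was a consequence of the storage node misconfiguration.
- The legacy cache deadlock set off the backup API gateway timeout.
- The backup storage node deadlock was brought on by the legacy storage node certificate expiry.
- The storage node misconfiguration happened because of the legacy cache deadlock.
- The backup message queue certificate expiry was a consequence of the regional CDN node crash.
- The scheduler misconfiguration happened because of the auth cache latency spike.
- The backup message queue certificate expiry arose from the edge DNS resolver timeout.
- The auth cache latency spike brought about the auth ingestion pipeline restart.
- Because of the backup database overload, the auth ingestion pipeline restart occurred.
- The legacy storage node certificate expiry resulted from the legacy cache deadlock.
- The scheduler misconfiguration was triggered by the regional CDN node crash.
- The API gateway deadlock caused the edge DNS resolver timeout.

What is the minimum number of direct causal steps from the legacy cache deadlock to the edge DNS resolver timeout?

Shortest chain: the legacy cache deadlock → the storage node misconfiguration → the regional CDN node crash → the scheduler misconfiguration → the shared config service failover → the edge DNS resolver timeout.

5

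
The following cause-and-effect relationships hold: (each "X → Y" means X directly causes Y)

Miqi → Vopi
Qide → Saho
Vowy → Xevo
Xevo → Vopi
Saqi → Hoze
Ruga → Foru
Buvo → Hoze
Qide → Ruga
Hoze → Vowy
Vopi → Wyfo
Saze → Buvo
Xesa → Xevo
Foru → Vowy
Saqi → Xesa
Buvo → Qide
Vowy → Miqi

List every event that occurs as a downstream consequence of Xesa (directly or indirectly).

Direct effects: Xevo.
2 steps out: Vopi.
3 steps out: Wyfo.
Not reachable from it: Saqi, Saze, Buvo, Hoze, Qide, Saho, Ruga, Foru, Vowy, Miqi.

Vopi, Wyfo, Xevo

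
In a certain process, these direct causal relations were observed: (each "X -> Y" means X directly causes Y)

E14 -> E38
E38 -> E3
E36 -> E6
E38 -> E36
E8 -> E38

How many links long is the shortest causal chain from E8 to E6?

3

Shortest chain: E8 → E38 → E36 → E6.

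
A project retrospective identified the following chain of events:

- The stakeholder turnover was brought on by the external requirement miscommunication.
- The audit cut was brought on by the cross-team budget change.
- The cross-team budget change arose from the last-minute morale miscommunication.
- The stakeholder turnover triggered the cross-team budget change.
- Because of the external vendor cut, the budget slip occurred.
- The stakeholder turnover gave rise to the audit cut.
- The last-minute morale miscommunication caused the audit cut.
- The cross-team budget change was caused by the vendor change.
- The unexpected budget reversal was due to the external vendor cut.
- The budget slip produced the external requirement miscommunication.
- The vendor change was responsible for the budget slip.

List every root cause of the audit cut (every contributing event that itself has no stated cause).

the external vendor cut, the last-minute morale miscommunication, the vendor change

Tracing upstream from the audit cut: the audit cut ← the stakeholder turnover ← the external requirement miscommunication ← the budget slip ← the external vendor cut.
A separate upstream branch: the audit cut ← the cross-team budget change ← the vendor change.
A separate upstream branch: the audit cut ← the last-minute morale miscommunication.
Each of those chain origins has no stated cause.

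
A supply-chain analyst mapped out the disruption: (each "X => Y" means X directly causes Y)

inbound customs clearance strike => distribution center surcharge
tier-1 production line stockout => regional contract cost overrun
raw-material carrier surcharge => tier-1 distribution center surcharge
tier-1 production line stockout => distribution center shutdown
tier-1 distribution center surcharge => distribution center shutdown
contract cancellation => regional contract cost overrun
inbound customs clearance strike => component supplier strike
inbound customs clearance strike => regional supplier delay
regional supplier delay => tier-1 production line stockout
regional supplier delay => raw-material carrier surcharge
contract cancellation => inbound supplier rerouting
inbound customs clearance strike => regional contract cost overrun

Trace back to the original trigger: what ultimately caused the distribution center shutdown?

the inbound customs clearance strike

Tracing upstream from the distribution center shutdown: the distribution center shutdown ← the tier-1 production line stockout ← the regional supplier delay ← the inbound customs clearance strike.
The inbound customs clearance strike has no stated cause, so it is the root.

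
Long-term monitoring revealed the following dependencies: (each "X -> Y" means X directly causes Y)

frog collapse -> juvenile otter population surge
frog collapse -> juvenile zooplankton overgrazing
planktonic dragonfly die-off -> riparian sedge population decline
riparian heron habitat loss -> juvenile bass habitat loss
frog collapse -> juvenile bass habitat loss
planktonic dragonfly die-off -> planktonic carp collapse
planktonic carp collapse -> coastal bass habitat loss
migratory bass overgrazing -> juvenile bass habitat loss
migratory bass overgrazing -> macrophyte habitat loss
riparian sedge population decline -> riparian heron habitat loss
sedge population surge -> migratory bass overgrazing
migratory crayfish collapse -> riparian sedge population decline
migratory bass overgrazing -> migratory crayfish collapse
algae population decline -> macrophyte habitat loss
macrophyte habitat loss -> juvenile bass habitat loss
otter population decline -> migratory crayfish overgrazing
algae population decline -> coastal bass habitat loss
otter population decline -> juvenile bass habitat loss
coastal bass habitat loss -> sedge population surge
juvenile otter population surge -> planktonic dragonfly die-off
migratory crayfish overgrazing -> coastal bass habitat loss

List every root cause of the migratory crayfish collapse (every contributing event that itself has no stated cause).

the algae population decline, the frog collapse, the otter population decline

Tracing upstream from the migratory crayfish collapse: the migratory crayfish collapse ← the migratory bass overgrazing ← the sedge population surge ← the coastal bass habitat loss ← the planktonic carp collapse ← the planktonic dragonfly die-off ← the juvenile otter population surge ← the frog collapse.
A separate upstream branch: the migratory crayfish collapse ← the migratory bass overgrazing ← the sedge population surge ← the coastal bass habitat loss ← the migratory crayfish overgrazing ← the otter population decline.
A separate upstream branch: the migratory crayfish collapse ← the migratory bass overgrazing ← the sedge population surge ← the coastal bass habitat loss ← the algae population decline.
Each of those chain origins has no stated cause.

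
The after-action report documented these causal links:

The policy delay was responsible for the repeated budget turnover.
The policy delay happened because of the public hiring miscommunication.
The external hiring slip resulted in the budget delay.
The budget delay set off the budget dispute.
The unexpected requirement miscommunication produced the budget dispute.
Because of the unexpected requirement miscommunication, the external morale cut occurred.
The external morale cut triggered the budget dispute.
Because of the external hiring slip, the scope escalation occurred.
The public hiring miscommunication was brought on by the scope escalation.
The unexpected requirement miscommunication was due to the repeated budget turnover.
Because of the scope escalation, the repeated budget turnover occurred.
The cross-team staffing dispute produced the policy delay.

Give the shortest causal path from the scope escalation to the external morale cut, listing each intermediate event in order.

the scope escalation → the repeated budget turnover → the unexpected requirement miscommunication → the external morale cut

the scope escalation → the repeated budget turnover
the repeated budget turnover → the unexpected requirement miscommunication
the unexpected requirement miscommunication → the external morale cut
Length: 3 steps.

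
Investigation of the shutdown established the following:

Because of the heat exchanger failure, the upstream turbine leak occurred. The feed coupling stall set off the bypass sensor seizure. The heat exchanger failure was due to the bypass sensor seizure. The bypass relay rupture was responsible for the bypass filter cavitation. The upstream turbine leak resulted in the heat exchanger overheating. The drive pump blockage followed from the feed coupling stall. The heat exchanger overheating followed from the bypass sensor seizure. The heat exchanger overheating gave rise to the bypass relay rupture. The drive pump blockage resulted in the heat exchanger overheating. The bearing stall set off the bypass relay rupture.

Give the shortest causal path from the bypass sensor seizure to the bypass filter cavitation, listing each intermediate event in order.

the bypass sensor seizure → the heat exchanger overheating
the heat exchanger overheating → the bypass relay rupture
the bypass relay rupture → the bypass filter cavitation
Length: 3 steps.

the bypass sensor seizure → the heat exchanger overheating → the bypass relay rupture → the bypass filter cavitation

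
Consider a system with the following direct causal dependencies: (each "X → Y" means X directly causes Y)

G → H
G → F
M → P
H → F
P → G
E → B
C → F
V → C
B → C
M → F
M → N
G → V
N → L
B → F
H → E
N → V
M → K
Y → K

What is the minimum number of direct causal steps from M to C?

3

Shortest chain: M → N → V → C.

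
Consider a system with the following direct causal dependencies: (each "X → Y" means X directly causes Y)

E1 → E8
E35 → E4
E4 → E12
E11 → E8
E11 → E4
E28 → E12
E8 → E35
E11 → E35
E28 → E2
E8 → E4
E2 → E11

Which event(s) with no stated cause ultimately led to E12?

Tracing upstream from E12: E12 ← E28.
A separate upstream branch: E12 ← E4 ← E8 ← E1.
Each of those chain origins has no stated cause.

E1, E28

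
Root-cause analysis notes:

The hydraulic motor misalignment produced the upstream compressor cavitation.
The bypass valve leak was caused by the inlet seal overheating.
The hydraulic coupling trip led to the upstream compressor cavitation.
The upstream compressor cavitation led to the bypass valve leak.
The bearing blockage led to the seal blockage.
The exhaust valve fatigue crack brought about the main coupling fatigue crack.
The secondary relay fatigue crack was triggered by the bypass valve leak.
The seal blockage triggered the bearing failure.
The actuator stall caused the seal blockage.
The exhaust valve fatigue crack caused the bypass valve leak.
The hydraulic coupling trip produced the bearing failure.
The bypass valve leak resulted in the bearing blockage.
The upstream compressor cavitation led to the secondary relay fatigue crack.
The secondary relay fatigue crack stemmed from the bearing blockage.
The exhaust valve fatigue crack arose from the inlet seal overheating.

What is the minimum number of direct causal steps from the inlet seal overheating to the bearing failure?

Shortest chain: the inlet seal overheating → the bypass valve leak → the bearing blockage → the seal blockage → the bearing failure.

4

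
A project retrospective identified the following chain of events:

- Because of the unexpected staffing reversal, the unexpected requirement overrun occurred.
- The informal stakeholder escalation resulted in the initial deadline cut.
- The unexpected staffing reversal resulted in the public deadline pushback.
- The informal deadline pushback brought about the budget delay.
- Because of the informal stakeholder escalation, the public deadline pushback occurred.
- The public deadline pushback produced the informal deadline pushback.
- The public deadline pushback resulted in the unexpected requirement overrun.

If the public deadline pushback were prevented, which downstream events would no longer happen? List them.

Downstream of the public deadline pushback: the informal deadline pushback, the unexpected requirement overrun, the budget delay.
Of those, still caused via another path: the unexpected requirement overrun.
The remainder have no surviving cause.

the budget delay, the informal deadline pushback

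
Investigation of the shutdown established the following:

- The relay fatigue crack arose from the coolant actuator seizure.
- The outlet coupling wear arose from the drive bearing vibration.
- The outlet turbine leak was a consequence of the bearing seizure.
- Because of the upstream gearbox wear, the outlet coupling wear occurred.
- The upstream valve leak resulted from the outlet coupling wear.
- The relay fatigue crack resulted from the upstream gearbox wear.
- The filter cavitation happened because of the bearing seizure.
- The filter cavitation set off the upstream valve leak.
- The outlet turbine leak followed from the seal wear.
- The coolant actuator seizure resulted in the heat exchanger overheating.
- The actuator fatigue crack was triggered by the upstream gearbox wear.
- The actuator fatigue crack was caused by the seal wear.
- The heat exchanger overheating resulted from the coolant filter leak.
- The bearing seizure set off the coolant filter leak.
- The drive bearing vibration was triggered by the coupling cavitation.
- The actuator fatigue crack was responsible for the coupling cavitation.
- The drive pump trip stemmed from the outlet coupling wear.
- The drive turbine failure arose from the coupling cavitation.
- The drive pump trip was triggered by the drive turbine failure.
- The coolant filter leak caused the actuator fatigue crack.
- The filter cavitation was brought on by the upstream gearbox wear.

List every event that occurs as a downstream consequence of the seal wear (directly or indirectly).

Direct effects: the actuator fatigue crack, the outlet turbine leak.
2 steps out: the coupling cavitation.
3 steps out: the drive bearing vibration, the drive turbine failure.
4 steps out: the outlet coupling wear, the drive pump trip.
5 steps out: the upstream valve leak.
Not reachable from it: the upstream gearbox wear, the bearing seizure, the filter cavitation, the coolant actuator seizure, the relay fatigue crack, the coolant filter leak, the heat exchanger overheating.

the actuator fatigue crack, the coupling cavitation, the drive bearing vibration, the drive pump trip, the drive turbine failure, the outlet coupling wear, the outlet turbine leak, the upstream valve leak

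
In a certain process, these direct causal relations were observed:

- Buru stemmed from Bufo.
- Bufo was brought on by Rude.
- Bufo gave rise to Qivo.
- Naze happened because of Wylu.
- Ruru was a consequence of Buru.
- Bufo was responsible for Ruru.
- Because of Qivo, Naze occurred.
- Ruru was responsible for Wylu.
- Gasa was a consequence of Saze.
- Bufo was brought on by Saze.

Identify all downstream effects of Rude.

Direct effects: Bufo.
2 steps out: Buru, Ruru, Qivo.
3 steps out: Wylu, Naze.
Not reachable from it: Saze, Gasa.

Bufo, Buru, Naze, Qivo, Ruru, Wylu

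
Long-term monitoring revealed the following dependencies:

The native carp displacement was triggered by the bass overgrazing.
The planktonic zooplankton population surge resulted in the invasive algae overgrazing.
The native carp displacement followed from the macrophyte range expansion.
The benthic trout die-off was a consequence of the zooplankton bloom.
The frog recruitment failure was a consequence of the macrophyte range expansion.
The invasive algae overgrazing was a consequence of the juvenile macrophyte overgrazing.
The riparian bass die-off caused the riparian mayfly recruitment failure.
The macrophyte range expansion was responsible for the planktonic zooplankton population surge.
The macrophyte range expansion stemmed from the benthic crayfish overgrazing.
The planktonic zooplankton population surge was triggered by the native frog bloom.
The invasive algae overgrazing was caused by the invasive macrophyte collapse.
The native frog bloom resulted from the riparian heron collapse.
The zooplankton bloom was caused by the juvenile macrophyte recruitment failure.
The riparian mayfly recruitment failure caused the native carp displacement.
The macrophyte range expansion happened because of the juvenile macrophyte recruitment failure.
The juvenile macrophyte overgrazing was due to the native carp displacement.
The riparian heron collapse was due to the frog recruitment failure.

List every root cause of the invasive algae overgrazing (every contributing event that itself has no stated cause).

the bass overgrazing, the benthic crayfish overgrazing, the invasive macrophyte collapse, the juvenile macrophyte recruitment failure, the riparian bass die-off

Tracing upstream from the invasive algae overgrazing: the invasive algae overgrazing ← the planktonic zooplankton population surge ← the macrophyte range expansion ← the benthic crayfish overgrazing.
A separate upstream branch: the invasive algae overgrazing ← the planktonic zooplankton population surge ← the macrophyte range expansion ← the juvenile macrophyte recruitment failure.
A separate upstream branch: the invasive algae overgrazing ← the juvenile macrophyte overgrazing ← the native carp displacement ← the riparian mayfly recruitment failure ← the riparian bass die-off.
A separate upstream branch: the invasive algae overgrazing ← the juvenile macrophyte overgrazing ← the native carp displacement ← the bass overgrazing.
A separate upstream branch: the invasive algae overgrazing ← the invasive macrophyte collapse.
Each of those chain origins has no stated cause.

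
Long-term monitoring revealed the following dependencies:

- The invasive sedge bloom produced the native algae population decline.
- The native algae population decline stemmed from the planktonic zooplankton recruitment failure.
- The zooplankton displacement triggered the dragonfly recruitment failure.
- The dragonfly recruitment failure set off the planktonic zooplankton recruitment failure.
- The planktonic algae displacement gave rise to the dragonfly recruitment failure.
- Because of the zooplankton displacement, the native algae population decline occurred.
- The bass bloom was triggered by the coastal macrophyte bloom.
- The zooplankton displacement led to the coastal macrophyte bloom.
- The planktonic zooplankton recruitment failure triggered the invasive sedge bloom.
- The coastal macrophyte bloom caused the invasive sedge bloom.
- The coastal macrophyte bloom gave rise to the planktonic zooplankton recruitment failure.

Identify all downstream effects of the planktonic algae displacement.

Direct effects: the dragonfly recruitment failure.
2 steps out: the planktonic zooplankton recruitment failure.
3 steps out: the invasive sedge bloom, the native algae population decline.
Not reachable from it: the zooplankton displacement, the coastal macrophyte bloom, the bass bloom.

the dragonfly recruitment failure, the invasive sedge bloom, the native algae population decline, the planktonic zooplankton recruitment failure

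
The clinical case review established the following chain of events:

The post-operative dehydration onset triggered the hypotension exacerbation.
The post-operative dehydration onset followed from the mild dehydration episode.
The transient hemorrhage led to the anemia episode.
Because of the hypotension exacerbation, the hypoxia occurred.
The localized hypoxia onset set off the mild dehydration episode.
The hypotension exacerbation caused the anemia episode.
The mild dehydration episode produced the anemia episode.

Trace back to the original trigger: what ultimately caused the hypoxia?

the localized hypoxia onset

Tracing upstream from the hypoxia: the hypoxia ← the hypotension exacerbation ← the post-operative dehydration onset ← the mild dehydration episode ← the localized hypoxia onset.
The localized hypoxia onset has no stated cause, so it is the root.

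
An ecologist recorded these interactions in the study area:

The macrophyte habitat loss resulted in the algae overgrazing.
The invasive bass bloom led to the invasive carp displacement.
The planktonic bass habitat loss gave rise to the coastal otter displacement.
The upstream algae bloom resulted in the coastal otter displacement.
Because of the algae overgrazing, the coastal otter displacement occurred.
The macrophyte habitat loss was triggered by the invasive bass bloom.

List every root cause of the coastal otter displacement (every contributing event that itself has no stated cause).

Tracing upstream from the coastal otter displacement: the coastal otter displacement ← the algae overgrazing ← the macrophyte habitat loss ← the invasive bass bloom.
A separate upstream branch: the coastal otter displacement ← the planktonic bass habitat loss.
A separate upstream branch: the coastal otter displacement ← the upstream algae bloom.
Each of those chain origins has no stated cause.

the invasive bass bloom, the planktonic bass habitat loss, the upstream algae bloom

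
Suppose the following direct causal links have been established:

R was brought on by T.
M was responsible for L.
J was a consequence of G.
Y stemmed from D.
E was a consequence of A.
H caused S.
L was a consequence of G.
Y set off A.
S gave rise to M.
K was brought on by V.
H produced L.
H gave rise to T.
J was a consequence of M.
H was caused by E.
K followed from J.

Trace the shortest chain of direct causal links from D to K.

D → Y → A → E → H → S → M → J → K

D → Y
Y → A
A → E
E → H
H → S
S → M
M → J
J → K
Length: 8 steps.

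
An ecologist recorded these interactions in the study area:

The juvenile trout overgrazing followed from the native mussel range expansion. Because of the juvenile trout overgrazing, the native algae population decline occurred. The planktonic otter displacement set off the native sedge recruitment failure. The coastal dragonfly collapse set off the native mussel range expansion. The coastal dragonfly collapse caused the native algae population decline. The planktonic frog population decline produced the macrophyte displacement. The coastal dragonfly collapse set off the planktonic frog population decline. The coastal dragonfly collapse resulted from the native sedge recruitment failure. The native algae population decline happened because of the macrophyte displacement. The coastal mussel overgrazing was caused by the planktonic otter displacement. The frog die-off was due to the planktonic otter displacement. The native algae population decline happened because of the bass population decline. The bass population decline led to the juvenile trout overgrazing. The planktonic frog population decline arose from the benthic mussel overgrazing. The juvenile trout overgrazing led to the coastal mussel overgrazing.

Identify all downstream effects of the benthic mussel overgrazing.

Direct effects: the planktonic frog population decline.
2 steps out: the macrophyte displacement.
3 steps out: the native algae population decline.
Not reachable from it: the planktonic otter displacement, the native sedge recruitment failure, the coastal dragonfly collapse, the native mussel range expansion, the bass population decline, the juvenile trout overgrazing, the frog die-off, the coastal mussel overgrazing.

the macrophyte displacement, the native algae population decline, the planktonic frog population decline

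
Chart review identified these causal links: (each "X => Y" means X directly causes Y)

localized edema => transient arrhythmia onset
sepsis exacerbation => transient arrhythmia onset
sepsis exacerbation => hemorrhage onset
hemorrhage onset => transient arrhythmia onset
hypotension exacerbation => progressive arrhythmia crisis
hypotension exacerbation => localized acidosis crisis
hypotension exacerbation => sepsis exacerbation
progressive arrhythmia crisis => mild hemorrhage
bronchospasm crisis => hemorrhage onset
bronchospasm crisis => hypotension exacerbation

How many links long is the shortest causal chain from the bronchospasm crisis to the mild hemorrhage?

3

Shortest chain: the bronchospasm crisis → the hypotension exacerbation → the progressive arrhythmia crisis → the mild hemorrhage.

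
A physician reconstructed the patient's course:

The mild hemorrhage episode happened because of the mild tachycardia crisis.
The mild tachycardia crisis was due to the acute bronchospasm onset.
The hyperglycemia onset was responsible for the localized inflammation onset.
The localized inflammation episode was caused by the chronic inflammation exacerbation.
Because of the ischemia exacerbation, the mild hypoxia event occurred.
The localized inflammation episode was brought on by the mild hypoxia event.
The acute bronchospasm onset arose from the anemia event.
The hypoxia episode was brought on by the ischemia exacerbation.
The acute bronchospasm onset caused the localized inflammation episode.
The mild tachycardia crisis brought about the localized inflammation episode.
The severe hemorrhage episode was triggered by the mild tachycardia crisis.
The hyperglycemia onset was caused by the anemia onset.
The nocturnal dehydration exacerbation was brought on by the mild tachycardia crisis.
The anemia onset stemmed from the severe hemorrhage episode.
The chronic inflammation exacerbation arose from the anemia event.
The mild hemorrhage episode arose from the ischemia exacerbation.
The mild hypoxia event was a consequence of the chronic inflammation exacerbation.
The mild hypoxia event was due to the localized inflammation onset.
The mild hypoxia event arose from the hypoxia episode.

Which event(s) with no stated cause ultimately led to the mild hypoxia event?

the anemia event, the ischemia exacerbation

Tracing upstream from the mild hypoxia event: the mild hypoxia event ← the chronic inflammation exacerbation ← the anemia event.
A separate upstream branch: the mild hypoxia event ← the ischemia exacerbation.
Each of those chain origins has no stated cause.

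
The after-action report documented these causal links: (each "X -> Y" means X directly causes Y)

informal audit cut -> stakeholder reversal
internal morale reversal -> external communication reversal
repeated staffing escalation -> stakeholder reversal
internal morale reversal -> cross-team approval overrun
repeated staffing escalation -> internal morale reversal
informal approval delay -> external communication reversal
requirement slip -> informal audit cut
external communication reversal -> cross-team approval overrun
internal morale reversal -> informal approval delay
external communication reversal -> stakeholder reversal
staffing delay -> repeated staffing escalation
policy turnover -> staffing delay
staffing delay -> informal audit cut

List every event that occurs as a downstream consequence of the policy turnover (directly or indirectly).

Direct effects: the staffing delay.
2 steps out: the repeated staffing escalation, the informal audit cut.
3 steps out: the internal morale reversal, the stakeholder reversal.
4 steps out: the informal approval delay, the external communication reversal, the cross-team approval overrun.
Not reachable from it: the requirement slip.

the cross-team approval overrun, the external communication reversal, the informal approval delay, the informal audit cut, the internal morale reversal, the repeated staffing escalation, the staffing delay, the stakeholder reversal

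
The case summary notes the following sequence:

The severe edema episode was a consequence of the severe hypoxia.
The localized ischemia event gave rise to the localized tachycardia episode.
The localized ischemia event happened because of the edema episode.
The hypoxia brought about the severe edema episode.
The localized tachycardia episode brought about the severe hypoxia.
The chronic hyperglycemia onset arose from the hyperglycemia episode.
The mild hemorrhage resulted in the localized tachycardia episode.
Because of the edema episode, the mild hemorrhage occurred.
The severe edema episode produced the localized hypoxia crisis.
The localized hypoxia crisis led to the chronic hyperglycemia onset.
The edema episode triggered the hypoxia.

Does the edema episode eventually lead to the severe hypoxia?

There is a causal chain: the edema episode → the mild hemorrhage → the localized tachycardia episode → the severe hypoxia.

Yes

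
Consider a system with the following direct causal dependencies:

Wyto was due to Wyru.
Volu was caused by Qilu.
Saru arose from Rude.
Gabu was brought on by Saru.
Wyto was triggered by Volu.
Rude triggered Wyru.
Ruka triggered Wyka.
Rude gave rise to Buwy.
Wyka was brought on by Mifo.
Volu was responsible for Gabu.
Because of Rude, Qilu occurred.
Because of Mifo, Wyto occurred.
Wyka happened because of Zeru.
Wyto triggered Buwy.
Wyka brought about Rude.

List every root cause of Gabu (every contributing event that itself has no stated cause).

Tracing upstream from Gabu: Gabu ← Saru ← Rude ← Wyka ← Ruka.
A separate upstream branch: Gabu ← Saru ← Rude ← Wyka ← Zeru.
A separate upstream branch: Gabu ← Saru ← Rude ← Wyka ← Mifo.
Each of those chain origins has no stated cause.

Mifo, Ruka, Zeru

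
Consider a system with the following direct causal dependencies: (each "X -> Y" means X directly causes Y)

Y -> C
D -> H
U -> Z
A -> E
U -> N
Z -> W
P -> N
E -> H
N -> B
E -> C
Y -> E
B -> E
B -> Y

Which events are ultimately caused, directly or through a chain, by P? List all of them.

Direct effects: N.
2 steps out: B.
3 steps out: Y, E.
4 steps out: C, H.
Not reachable from it: U, A, Z, D, W.

B, C, E, H, N, Y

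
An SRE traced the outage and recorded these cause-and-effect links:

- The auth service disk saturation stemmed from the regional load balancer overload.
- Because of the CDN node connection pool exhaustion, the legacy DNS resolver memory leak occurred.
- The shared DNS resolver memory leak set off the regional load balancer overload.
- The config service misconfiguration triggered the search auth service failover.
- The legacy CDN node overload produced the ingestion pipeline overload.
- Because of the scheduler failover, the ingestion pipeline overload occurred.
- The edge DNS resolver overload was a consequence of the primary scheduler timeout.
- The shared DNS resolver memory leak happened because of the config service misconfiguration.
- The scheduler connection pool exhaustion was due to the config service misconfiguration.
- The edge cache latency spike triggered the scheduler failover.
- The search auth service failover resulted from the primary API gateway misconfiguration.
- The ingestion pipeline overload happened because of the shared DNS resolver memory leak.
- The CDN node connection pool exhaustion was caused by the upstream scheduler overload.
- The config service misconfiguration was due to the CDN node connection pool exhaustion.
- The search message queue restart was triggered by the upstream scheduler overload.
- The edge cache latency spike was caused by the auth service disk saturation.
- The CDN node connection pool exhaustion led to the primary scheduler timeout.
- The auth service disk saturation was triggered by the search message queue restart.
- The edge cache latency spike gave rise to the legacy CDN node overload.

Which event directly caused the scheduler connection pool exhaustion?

the config service misconfiguration

Upstream contributors include the upstream scheduler overload, the CDN node connection pool exhaustion, but only the config service misconfiguration feeds directly into the scheduler connection pool exhaustion.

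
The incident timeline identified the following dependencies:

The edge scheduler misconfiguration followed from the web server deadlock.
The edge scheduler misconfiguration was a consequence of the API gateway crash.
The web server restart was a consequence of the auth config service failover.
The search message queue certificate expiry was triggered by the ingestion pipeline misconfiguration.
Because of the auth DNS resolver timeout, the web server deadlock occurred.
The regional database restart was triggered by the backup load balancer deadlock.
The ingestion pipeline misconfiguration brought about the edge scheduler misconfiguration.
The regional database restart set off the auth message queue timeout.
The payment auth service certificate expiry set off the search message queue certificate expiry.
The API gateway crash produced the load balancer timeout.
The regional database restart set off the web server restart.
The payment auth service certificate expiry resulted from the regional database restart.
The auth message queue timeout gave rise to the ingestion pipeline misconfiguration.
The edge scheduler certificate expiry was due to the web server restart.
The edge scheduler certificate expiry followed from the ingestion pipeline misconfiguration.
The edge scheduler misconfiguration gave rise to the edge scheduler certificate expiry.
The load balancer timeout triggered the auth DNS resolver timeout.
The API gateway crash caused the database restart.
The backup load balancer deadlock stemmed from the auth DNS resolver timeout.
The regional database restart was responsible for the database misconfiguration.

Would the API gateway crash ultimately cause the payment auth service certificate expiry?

Yes

There is a causal chain: the API gateway crash → the load balancer timeout → the auth DNS resolver timeout → the backup load balancer deadlock → the regional database restart → the payment auth service certificate expiry.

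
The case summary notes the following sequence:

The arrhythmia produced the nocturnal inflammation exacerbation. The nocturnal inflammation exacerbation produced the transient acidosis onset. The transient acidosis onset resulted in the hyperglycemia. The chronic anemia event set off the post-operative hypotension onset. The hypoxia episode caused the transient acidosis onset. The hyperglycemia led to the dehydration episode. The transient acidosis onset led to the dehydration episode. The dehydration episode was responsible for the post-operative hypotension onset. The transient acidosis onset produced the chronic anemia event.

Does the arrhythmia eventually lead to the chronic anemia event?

Yes

There is a causal chain: the arrhythmia → the nocturnal inflammation exacerbation → the transient acidosis onset → the chronic anemia event.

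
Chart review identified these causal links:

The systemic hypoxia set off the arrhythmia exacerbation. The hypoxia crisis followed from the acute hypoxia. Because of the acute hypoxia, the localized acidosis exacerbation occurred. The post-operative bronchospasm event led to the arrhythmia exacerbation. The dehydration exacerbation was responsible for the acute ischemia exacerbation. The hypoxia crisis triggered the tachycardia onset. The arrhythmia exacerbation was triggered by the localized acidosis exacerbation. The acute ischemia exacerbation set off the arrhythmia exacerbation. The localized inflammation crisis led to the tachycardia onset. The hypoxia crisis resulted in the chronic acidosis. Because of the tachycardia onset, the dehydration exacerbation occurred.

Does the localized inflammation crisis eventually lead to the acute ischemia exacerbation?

Yes

There is a causal chain: the localized inflammation crisis → the tachycardia onset → the dehydration exacerbation → the acute ischemia exacerbation.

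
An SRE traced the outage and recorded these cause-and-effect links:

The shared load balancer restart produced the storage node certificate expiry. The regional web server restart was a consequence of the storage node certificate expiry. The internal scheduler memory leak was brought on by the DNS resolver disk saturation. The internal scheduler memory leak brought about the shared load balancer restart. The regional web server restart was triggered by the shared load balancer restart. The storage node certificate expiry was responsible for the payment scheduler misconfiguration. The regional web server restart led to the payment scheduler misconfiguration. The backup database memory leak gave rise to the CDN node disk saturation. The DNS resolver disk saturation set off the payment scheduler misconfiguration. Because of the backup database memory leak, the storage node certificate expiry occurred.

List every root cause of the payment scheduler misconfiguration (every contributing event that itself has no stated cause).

Tracing upstream from the payment scheduler misconfiguration: the payment scheduler misconfiguration ← the storage node certificate expiry ← the backup database memory leak.
A separate upstream branch: the payment scheduler misconfiguration ← the DNS resolver disk saturation.
Each of those chain origins has no stated cause.

the DNS resolver disk saturation, the backup database memory leak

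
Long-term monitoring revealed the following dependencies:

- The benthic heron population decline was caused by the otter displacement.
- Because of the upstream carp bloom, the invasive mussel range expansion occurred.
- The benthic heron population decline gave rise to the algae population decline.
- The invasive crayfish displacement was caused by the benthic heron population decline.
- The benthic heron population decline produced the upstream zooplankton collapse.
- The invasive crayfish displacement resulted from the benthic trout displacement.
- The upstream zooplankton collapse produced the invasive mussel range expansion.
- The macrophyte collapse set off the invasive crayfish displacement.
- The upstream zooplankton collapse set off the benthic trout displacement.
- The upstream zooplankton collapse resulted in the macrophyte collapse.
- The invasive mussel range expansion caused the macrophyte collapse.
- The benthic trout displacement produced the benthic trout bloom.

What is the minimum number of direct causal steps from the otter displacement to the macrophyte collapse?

Shortest chain: the otter displacement → the benthic heron population decline → the upstream zooplankton collapse → the macrophyte collapse.

3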